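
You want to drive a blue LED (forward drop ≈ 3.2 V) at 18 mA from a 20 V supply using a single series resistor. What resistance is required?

The resistor drops V_S − V_D = 20 − 3.2 = 16.8 V at 18 mA.
R = 16.8 V / 18 mA = 0.933 kΩ.

R ≈ 0.93 kΩ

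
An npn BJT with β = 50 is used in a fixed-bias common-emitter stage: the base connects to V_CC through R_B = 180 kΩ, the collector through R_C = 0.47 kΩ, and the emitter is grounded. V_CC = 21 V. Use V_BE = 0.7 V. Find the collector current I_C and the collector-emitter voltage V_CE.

I_C ≈ 5.6 mA, V_CE ≈ 18 V

Base loop: V_CC = I_B·R_B + V_BE, so I_B = (21 − 0.7)/180 kΩ = 0.113 mA.
In the active region I_C = β·I_B = 50 × 0.113 = 5.64 mA.
Collector loop: V_CE = V_CC − I_C·R_C = 21 − 5.64×0.47 = 18.3 V.
Since V_CE = 18.3 V > V_CE(sat) ≈ 0.2 V, the transistor is in the active region as assumed.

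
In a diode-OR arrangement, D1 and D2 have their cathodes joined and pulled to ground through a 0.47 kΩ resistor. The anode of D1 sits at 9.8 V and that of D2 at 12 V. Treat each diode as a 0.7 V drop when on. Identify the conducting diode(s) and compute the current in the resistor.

Assume both conduct. Then node N would need to be at both 9.8−0.7 = 9.1 V and 12−0.7 = 11.3 V, which is impossible.
Assume only D2 conducts: V_N = 12 − 0.7 = 11.3 V, so I_R = 11.3/0.47 = 24 mA.
Check D1: its anode-to-cathode voltage is 9.8 − 11.3 = -1.5 V < 0.7 V, so it is off. The assumption is consistent.

Only D2 conducts; I_R ≈ 24 mA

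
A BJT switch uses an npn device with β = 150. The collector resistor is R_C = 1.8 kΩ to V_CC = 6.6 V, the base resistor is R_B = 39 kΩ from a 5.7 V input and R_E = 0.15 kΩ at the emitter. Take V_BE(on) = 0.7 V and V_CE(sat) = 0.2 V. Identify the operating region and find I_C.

Assume active: I_B = (5.7 − 0.7)/(39 + 151×0.15) = 0.0811 mA, I_C = β·I_B = 12.2 mA.
Then V_CE = 6.6 − 12.2×1.8 − 12.2×0.15 = -17.1 V < 0.2 V — the active assumption fails.
Re-solve with V_CE = 0.2 V. KCL at the emitter: V_E/R_E = (V_BB−0.7−V_E)/R_B + (V_CC−0.2−V_E)/R_C, giving V_E = 0.508 V.
I_C = (V_CC − 0.2 − V_E)/R_C = (6.4 − 0.508)/1.8 = 3.27 mA.
Check: I_B = (5 − 0.508)/39 = 0.115 mA, and β·I_B = 17.3 mA > I_C, confirming saturation.

saturation; I_C ≈ 3.3 mA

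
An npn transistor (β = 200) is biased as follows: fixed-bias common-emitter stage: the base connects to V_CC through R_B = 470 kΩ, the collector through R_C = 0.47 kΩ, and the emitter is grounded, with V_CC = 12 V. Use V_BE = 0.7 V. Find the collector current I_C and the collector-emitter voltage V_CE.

I_C ≈ 4.8 mA, V_CE ≈ 9.7 V

Base loop: V_CC = I_B·R_B + V_BE, so I_B = (12 − 0.7)/470 kΩ = 0.024 mA.
In the active region I_C = β·I_B = 200 × 0.024 = 4.81 mA.
Collector loop: V_CE = V_CC − I_C·R_C = 12 − 4.81×0.47 = 9.74 V.
Since V_CE = 9.74 V > V_CE(sat) ≈ 0.2 V, the transistor is in the active region as assumed.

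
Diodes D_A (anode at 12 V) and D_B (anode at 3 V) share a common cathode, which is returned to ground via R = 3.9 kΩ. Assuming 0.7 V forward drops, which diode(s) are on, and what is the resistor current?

Only D_A conducts; I_R ≈ 2.9 mA

Assume both conduct. Then node N would need to be at both 12−0.7 = 11.3 V and 3−0.7 = 2.3 V, which is impossible.
Assume only D_A conducts: V_N = 12 − 0.7 = 11.3 V, so I_R = 11.3/3.9 = 2.9 mA.
Check D_B: its anode-to-cathode voltage is 3 − 11.3 = -8.3 V < 0.7 V, so it is off. The assumption is consistent.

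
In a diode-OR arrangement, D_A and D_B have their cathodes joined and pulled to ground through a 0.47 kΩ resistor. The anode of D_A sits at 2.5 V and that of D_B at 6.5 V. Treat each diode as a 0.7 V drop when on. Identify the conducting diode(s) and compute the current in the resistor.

Assume both conduct. Then node N would need to be at both 2.5−0.7 = 1.8 V and 6.5−0.7 = 5.8 V, which is impossible.
Assume only D_B conducts: V_N = 6.5 − 0.7 = 5.8 V, so I_R = 5.8/0.47 = 12.3 mA.
Check D_A: its anode-to-cathode voltage is 2.5 − 5.8 = -3.3 V < 0.7 V, so it is off. The assumption is consistent.

Only D_B conducts; I_R ≈ 12 mA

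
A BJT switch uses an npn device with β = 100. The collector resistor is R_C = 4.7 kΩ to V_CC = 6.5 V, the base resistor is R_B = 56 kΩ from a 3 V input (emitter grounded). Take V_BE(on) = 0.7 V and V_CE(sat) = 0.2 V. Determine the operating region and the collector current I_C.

saturation; I_C ≈ 1.3 mA

Assume active: I_B = (3 − 0.7)/56 = 0.0411 mA, giving I_C = β·I_B = 4.11 mA.
But then V_CE = 6.5 − 4.11×4.7 = -12.8 V < V_CE(sat) = 0.2 V — impossible in the active region.
So the transistor is saturated. With V_CE = 0.2 V, I_C = (V_CC − 0.2)/R_C = 6.3/4.7 = 1.34 mA.
Check: β·I_B = 4.11 mA > I_C = 1.34 mA, confirming saturation.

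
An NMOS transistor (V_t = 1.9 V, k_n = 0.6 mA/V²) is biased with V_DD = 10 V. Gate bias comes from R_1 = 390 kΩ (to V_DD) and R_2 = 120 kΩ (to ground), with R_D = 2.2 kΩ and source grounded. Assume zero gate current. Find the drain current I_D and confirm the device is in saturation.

I_D ≈ 0.062 mA

V_G = V_DD·R_2/(R_1+R_2) = 10×120/510 = 2.35 V. With the source grounded, V_GS = V_G = 2.35 V.
Assume saturation: I_D = (k_n/2)(V_GS − V_t)² = (0.6/2)×(2.35 − 1.9)² = 0.3×0.453² = 0.0615 mA.
V_DS = V_DD − I_D·R_D = 10 − 0.0615×2.2 = 9.86 V.
Saturation requires V_DS ≥ V_GS − V_t = 0.453 V; 9.86 ≥ 0.453 ✓.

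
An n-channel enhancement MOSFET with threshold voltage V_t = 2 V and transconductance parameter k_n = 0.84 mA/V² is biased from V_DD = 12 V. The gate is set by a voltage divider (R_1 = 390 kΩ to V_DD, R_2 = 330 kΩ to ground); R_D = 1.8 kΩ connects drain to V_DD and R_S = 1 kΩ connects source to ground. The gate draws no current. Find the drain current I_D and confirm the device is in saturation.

V_G = V_DD·R_2/(R_1+R_2) = 12×330/720 = 5.5 V.
Assume saturation: I_D = (k_n/2)(V_GS − V_t)² with V_GS = V_G − I_D·R_S = 5.5 − 1·I_D.
Substituting gives 0.42·I_D² − 3.94·I_D + 5.14 = 0, with roots I_D = 1.57 or 7.81 mA.
The root I_D = 7.81 mA gives V_GS = -2.31 V ≤ V_t, so take I_D = 1.57 mA.
Then V_GS = 3.93 V and V_DS = V_DD − I_D(R_D+R_S) = 12 − 1.57×2.8 = 7.61 V.
Saturation requires V_DS ≥ V_GS − V_t = 1.93 V; 7.61 ≥ 1.93 ✓.

I_D ≈ 1.6 mA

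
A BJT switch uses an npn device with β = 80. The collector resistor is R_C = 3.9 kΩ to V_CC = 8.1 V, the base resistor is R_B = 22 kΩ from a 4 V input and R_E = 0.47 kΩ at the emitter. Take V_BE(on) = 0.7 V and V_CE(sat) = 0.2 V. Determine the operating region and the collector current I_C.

saturation; I_C ≈ 1.8 mA

Assume active: I_B = (4 − 0.7)/(22 + 81×0.47) = 0.0549 mA, I_C = β·I_B = 4.39 mA.
Then V_CE = 8.1 − 4.39×3.9 − 4.45×0.47 = -11.1 V < 0.2 V — the active assumption fails.
Re-solve with V_CE = 0.2 V. KCL at the emitter: V_E/R_E = (V_BB−0.7−V_E)/R_B + (V_CC−0.2−V_E)/R_C, giving V_E = 0.896 V.
I_C = (V_CC − 0.2 − V_E)/R_C = (7.9 − 0.896)/3.9 = 1.8 mA.
Check: I_B = (3.3 − 0.896)/22 = 0.109 mA, and β·I_B = 8.74 mA > I_C, confirming saturation.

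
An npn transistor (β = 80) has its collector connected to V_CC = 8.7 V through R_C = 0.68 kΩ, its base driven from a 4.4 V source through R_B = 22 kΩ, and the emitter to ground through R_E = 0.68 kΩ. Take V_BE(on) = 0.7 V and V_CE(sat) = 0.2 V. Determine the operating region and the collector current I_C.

active; I_C ≈ 3.8 mA

Assume active. Base-emitter loop: I_B = (V_BB − V_BE)/(R_B + (β+1)R_E) = (4.4 − 0.7)/(22 + 81×0.68) = 0.048 mA.
I_C = β·I_B = 80×0.048 = 3.84 mA.
V_CE = V_CC − I_C·R_C − I_E·R_E = 8.7 − 3.84×0.68 − 3.89×0.68 = 3.44 V > V_CE(sat), so the active-region assumption holds.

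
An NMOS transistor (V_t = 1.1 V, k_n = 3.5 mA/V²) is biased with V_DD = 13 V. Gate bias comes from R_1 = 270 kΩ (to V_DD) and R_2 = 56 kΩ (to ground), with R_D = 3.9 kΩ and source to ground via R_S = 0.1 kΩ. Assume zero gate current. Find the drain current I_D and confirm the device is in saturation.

V_G = V_DD·R_2/(R_1+R_2) = 13×56/326 = 2.23 V.
Assume saturation: I_D = (k_n/2)(V_GS − V_t)² with V_GS = V_G − I_D·R_S = 2.23 − 0.1·I_D.
Substituting gives 0.0175·I_D² − 1.4·I_D + 2.25 = 0, with roots I_D = 1.64 or 78.2 mA.
The root I_D = 78.2 mA gives V_GS = -5.58 V ≤ V_t, so take I_D = 1.64 mA.
Then V_GS = 2.07 V and V_DS = V_DD − I_D(R_D+R_S) = 13 − 1.64×4 = 6.43 V.
Saturation requires V_DS ≥ V_GS − V_t = 0.969 V; 6.43 ≥ 0.969 ✓.

I_D ≈ 1.6 mA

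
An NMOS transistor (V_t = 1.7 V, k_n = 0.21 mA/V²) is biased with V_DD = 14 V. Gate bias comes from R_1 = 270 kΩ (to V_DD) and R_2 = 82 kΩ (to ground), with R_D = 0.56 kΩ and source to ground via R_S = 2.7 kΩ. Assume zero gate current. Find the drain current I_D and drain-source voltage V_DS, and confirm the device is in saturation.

V_G = V_DD·R_2/(R_1+R_2) = 14×82/352 = 3.26 V.
Assume saturation: I_D = (k_n/2)(V_GS − V_t)² with V_GS = V_G − I_D·R_S = 3.26 − 2.7·I_D.
Substituting gives 0.765·I_D² − 1.89·I_D + 0.256 = 0, with roots I_D = 0.144 or 2.32 mA.
The root I_D = 2.32 mA gives V_GS = -3 V ≤ V_t, so take I_D = 0.144 mA.
Then V_GS = 2.87 V and V_DS = V_DD − I_D(R_D+R_S) = 14 − 0.144×3.26 = 13.5 V.
Saturation requires V_DS ≥ V_GS − V_t = 1.17 V; 13.5 ≥ 1.17 ✓.

I_D ≈ 0.14 mA, V_DS ≈ 14 V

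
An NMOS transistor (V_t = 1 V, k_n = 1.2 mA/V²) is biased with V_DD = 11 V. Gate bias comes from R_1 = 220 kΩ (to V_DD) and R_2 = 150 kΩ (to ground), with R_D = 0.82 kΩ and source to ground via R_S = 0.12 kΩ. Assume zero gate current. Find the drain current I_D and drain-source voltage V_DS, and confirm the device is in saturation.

V_G = V_DD·R_2/(R_1+R_2) = 11×150/370 = 4.46 V.
Assume saturation: I_D = (k_n/2)(V_GS − V_t)² with V_GS = V_G − I_D·R_S = 4.46 − 0.12·I_D.
Substituting gives 0.00864·I_D² − 1.5·I_D + 7.18 = 0, with roots I_D = 4.93 or 168 mA.
The root I_D = 168 mA gives V_GS = -15.8 V ≤ V_t, so take I_D = 4.93 mA.
Then V_GS = 3.87 V and V_DS = V_DD − I_D(R_D+R_S) = 11 − 4.93×0.94 = 6.36 V.
Saturation requires V_DS ≥ V_GS − V_t = 2.87 V; 6.36 ≥ 2.87 ✓.

I_D ≈ 4.9 mA, V_DS ≈ 6.4 V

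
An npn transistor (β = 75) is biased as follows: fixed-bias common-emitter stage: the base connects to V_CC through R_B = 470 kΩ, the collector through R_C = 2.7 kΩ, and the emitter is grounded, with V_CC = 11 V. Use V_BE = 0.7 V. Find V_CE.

Base loop: V_CC = I_B·R_B + V_BE, so I_B = (11 − 0.7)/470 kΩ = 0.0219 mA.
In the active region I_C = β·I_B = 75 × 0.0219 = 1.64 mA.
Collector loop: V_CE = V_CC − I_C·R_C = 11 − 1.64×2.7 = 6.56 V.
Since V_CE = 6.56 V > V_CE(sat) ≈ 0.2 V, the transistor is in the active region as assumed.

V_CE ≈ 6.6 V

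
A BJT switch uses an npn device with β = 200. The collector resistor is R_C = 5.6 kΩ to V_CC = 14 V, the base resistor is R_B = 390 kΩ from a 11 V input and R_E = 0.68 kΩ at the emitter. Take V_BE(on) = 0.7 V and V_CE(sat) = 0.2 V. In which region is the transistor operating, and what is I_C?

Assume active: I_B = (11 − 0.7)/(390 + 201×0.68) = 0.0196 mA, I_C = β·I_B = 3.91 mA.
Then V_CE = 14 − 3.91×5.6 − 3.93×0.68 = -10.6 V < 0.2 V — the active assumption fails.
Re-solve with V_CE = 0.2 V. KCL at the emitter: V_E/R_E = (V_BB−0.7−V_E)/R_B + (V_CC−0.2−V_E)/R_C, giving V_E = 1.51 V.
I_C = (V_CC − 0.2 − V_E)/R_C = (13.8 − 1.51)/5.6 = 2.2 mA.
Check: I_B = (10.3 − 1.51)/390 = 0.0225 mA, and β·I_B = 4.51 mA > I_C, confirming saturation.

saturation; I_C ≈ 2.2 mA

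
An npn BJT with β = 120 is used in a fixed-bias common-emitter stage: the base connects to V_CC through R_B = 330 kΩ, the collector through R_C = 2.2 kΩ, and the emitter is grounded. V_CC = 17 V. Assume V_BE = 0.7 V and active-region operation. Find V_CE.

V_CE ≈ 4 V

Base loop: V_CC = I_B·R_B + V_BE, so I_B = (17 − 0.7)/330 kΩ = 0.0494 mA.
In the active region I_C = β·I_B = 120 × 0.0494 = 5.93 mA.
Collector loop: V_CE = V_CC − I_C·R_C = 17 − 5.93×2.2 = 3.96 V.
Since V_CE = 3.96 V > V_CE(sat) ≈ 0.2 V, the transistor is in the active region as assumed.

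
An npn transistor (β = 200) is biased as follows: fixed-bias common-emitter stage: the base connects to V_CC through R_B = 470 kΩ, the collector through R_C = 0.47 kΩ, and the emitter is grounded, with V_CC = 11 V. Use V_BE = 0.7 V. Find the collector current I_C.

Base loop: V_CC = I_B·R_B + V_BE, so I_B = (11 − 0.7)/470 kΩ = 0.0219 mA.
In the active region I_C = β·I_B = 200 × 0.0219 = 4.38 mA.
Collector loop: V_CE = V_CC − I_C·R_C = 11 − 4.38×0.47 = 8.94 V.
Since V_CE = 8.94 V > V_CE(sat) ≈ 0.2 V, the transistor is in the active region as assumed.

I_C ≈ 4.4 mA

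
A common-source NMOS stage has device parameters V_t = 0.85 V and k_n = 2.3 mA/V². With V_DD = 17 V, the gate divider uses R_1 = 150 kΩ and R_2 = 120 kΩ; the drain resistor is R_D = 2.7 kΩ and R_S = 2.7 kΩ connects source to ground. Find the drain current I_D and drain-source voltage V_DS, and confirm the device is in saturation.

V_G = V_DD·R_2/(R_1+R_2) = 17×120/270 = 7.56 V.
Assume saturation: I_D = (k_n/2)(V_GS − V_t)² with V_GS = V_G − I_D·R_S = 7.56 − 2.7·I_D.
Substituting gives 8.38·I_D² − 42.6·I_D + 51.7 = 0, with roots I_D = 2 or 3.09 mA.
The root I_D = 3.09 mA gives V_GS = -0.789 V ≤ V_t, so take I_D = 2 mA.
Then V_GS = 2.17 V and V_DS = V_DD − I_D(R_D+R_S) = 17 − 2×5.4 = 6.22 V.
Saturation requires V_DS ≥ V_GS − V_t = 1.32 V; 6.22 ≥ 1.32 ✓.

I_D ≈ 2 mA, V_DS ≈ 6.2 V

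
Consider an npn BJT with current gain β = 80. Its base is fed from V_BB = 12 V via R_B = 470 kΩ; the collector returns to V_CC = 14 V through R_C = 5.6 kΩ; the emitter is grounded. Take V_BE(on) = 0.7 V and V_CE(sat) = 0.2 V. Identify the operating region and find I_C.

active; I_C ≈ 1.9 mA

Assume active. Base-emitter loop: I_B = (V_BB − V_BE)/R_B = (12 − 0.7)/470 = 0.024 mA.
I_C = β·I_B = 80×0.024 = 1.92 mA.
V_CE = V_CC − I_C·R_C = 14 − 1.92×5.6 = 3.23 V > V_CE(sat), so the active-region assumption holds.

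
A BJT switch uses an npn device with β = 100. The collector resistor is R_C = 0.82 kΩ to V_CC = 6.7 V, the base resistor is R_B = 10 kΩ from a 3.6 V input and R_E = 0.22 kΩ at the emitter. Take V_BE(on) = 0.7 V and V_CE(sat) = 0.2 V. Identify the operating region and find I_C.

Assume active: I_B = (3.6 − 0.7)/(10 + 101×0.22) = 0.09 mA, I_C = β·I_B = 9 mA.
Then V_CE = 6.7 − 9×0.82 − 9.09×0.22 = -2.68 V < 0.2 V — the active assumption fails.
Re-solve with V_CE = 0.2 V. KCL at the emitter: V_E/R_E = (V_BB−0.7−V_E)/R_B + (V_CC−0.2−V_E)/R_C, giving V_E = 1.4 V.
I_C = (V_CC − 0.2 − V_E)/R_C = (6.5 − 1.4)/0.82 = 6.22 mA.
Check: I_B = (2.9 − 1.4)/10 = 0.15 mA, and β·I_B = 15 mA > I_C, confirming saturation.

saturation; I_C ≈ 6.2 mA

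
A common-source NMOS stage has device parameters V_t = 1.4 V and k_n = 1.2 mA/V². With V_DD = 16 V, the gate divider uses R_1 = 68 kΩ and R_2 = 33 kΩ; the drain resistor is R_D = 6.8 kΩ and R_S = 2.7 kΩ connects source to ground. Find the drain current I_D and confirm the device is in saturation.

I_D ≈ 0.95 mA

V_G = V_DD·R_2/(R_1+R_2) = 16×33/101 = 5.23 V.
Assume saturation: I_D = (k_n/2)(V_GS − V_t)² with V_GS = V_G − I_D·R_S = 5.23 − 2.7·I_D.
Substituting gives 4.37·I_D² − 13.4·I_D + 8.79 = 0, with roots I_D = 0.951 or 2.11 mA.
The root I_D = 2.11 mA gives V_GS = -0.476 V ≤ V_t, so take I_D = 0.951 mA.
Then V_GS = 2.66 V and V_DS = V_DD − I_D(R_D+R_S) = 16 − 0.951×9.5 = 6.96 V.
Saturation requires V_DS ≥ V_GS − V_t = 1.26 V; 6.96 ≥ 1.26 ✓.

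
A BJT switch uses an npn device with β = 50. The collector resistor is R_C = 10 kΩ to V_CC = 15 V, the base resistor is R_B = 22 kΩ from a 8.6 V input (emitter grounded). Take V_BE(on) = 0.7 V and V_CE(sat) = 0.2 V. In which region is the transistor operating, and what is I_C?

Assume active: I_B = (8.6 − 0.7)/22 = 0.359 mA, giving I_C = β·I_B = 18 mA.
But then V_CE = 15 − 18×10 = -165 V < V_CE(sat) = 0.2 V — impossible in the active region.
So the transistor is saturated. With V_CE = 0.2 V, I_C = (V_CC − 0.2)/R_C = 14.8/10 = 1.48 mA.
Check: β·I_B = 18 mA > I_C = 1.48 mA, confirming saturation.

saturation; I_C ≈ 1.5 mA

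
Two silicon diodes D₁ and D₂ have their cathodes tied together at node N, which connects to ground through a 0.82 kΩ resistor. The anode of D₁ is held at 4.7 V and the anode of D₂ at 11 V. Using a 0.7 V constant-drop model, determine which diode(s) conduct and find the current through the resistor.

Assume both conduct. Then node N would need to be at both 4.7−0.7 = 4 V and 11−0.7 = 10.3 V, which is impossible.
Assume only D₂ conducts: V_N = 11 − 0.7 = 10.3 V, so I_R = 10.3/0.82 = 12.6 mA.
Check D₁: its anode-to-cathode voltage is 4.7 − 10.3 = -5.6 V < 0.7 V, so it is off. The assumption is consistent.

Only D₂ conducts; I_R ≈ 13 mA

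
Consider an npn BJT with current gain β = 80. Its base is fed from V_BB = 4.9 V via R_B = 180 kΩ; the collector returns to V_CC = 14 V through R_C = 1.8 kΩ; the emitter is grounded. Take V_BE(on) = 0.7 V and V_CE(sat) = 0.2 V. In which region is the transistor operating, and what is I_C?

active; I_C ≈ 1.9 mA

Assume active. Base-emitter loop: I_B = (V_BB − V_BE)/R_B = (4.9 − 0.7)/180 = 0.0233 mA.
I_C = β·I_B = 80×0.0233 = 1.87 mA.
V_CE = V_CC − I_C·R_C = 14 − 1.87×1.8 = 10.6 V > V_CE(sat), so the active-region assumption holds.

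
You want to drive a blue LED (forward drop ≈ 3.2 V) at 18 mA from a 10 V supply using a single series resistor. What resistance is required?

The resistor drops V_S − V_D = 10 − 3.2 = 6.8 V at 18 mA.
R = 6.8 V / 18 mA = 0.378 kΩ.

R ≈ 0.38 kΩ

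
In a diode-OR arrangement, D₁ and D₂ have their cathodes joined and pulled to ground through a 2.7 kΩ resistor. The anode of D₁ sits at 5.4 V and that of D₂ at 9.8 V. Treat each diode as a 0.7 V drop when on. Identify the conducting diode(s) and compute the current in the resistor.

Assume both conduct. Then node N would need to be at both 5.4−0.7 = 4.7 V and 9.8−0.7 = 9.1 V, which is impossible.
Assume only D₂ conducts: V_N = 9.8 − 0.7 = 9.1 V, so I_R = 9.1/2.7 = 3.37 mA.
Check D₁: its anode-to-cathode voltage is 5.4 − 9.1 = -3.7 V < 0.7 V, so it is off. The assumption is consistent.

Only D₂ conducts; I_R ≈ 3.4 mA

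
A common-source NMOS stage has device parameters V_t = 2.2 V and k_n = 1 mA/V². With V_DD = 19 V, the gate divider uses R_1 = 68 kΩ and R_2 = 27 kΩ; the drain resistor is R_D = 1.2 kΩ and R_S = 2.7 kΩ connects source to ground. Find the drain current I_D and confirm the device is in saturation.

V_G = V_DD·R_2/(R_1+R_2) = 19×27/95 = 5.4 V.
Assume saturation: I_D = (k_n/2)(V_GS − V_t)² with V_GS = V_G − I_D·R_S = 5.4 − 2.7·I_D.
Substituting gives 3.65·I_D² − 9.64·I_D + 5.12 = 0, with roots I_D = 0.736 or 1.91 mA.
The root I_D = 1.91 mA gives V_GS = 0.246 V ≤ V_t, so take I_D = 0.736 mA.
Then V_GS = 3.41 V and V_DS = V_DD − I_D(R_D+R_S) = 19 − 0.736×3.9 = 16.1 V.
Saturation requires V_DS ≥ V_GS − V_t = 1.21 V; 16.1 ≥ 1.21 ✓.

I_D ≈ 0.74 mA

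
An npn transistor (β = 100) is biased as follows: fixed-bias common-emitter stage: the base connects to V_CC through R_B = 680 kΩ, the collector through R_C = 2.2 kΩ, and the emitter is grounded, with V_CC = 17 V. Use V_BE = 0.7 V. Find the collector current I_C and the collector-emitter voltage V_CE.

Base loop: V_CC = I_B·R_B + V_BE, so I_B = (17 − 0.7)/680 kΩ = 0.024 mA.
In the active region I_C = β·I_B = 100 × 0.024 = 2.4 mA.
Collector loop: V_CE = V_CC − I_C·R_C = 17 − 2.4×2.2 = 11.7 V.
Since V_CE = 11.7 V > V_CE(sat) ≈ 0.2 V, the transistor is in the active region as assumed.

I_C ≈ 2.4 mA, V_CE ≈ 12 V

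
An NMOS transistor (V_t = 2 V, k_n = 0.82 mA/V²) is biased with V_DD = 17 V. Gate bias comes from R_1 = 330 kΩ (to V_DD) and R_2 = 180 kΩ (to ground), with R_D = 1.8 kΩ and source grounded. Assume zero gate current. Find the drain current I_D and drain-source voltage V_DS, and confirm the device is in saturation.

I_D ≈ 6.6 mA, V_DS ≈ 5.2 V

V_G = V_DD·R_2/(R_1+R_2) = 17×180/510 = 6 V. With the source grounded, V_GS = V_G = 6 V.
Assume saturation: I_D = (k_n/2)(V_GS − V_t)² = (0.82/2)×(6 − 2)² = 0.41×4² = 6.56 mA.
V_DS = V_DD − I_D·R_D = 17 − 6.56×1.8 = 5.19 V.
Saturation requires V_DS ≥ V_GS − V_t = 4 V; 5.19 ≥ 4 ✓.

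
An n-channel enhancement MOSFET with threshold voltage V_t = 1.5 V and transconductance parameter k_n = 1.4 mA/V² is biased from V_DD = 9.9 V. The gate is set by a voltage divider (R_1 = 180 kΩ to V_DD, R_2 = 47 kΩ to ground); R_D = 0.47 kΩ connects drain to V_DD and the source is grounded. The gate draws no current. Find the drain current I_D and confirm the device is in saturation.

V_G = V_DD·R_2/(R_1+R_2) = 9.9×47/227 = 2.05 V. With the source grounded, V_GS = V_G = 2.05 V.
Assume saturation: I_D = (k_n/2)(V_GS − V_t)² = (1.4/2)×(2.05 − 1.5)² = 0.7×0.55² = 0.212 mA.
V_DS = V_DD − I_D·R_D = 9.9 − 0.212×0.47 = 9.8 V.
Saturation requires V_DS ≥ V_GS − V_t = 0.55 V; 9.8 ≥ 0.55 ✓.

I_D ≈ 0.21 mA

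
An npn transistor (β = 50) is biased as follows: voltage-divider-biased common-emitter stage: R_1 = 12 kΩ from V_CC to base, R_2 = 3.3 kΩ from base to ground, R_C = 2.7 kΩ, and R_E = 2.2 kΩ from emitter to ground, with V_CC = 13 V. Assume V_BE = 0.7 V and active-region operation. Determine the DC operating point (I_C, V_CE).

Thevenize the base divider: V_Th = V_CC·R_2/(R_1+R_2) = 13×3.3/15.3 = 2.8 V, R_Th = R_1‖R_2 = 2.59 kΩ.
Base-emitter loop: V_Th = I_B·R_Th + V_BE + (β+1)I_B·R_E, so I_B = (2.8 − 0.7) / (2.59 + 51×2.2) = 0.0183 mA.
I_C = β·I_B = 50×0.0183 = 0.916 mA, and I_E = (β+1)I_B = 0.935 mA.
V_CE = V_CC − I_C·R_C − I_E·R_E = 13 − 0.916×2.7 − 0.935×2.2 = 8.47 V.
V_CE = 8.47 V > 0.2 V confirms active-region operation.

I_C ≈ 0.92 mA, V_CE ≈ 8.5 V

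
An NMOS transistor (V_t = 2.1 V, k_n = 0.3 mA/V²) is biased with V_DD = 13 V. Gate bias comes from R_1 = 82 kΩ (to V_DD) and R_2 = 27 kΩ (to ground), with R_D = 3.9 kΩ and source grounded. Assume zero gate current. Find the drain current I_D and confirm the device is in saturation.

V_G = V_DD·R_2/(R_1+R_2) = 13×27/109 = 3.22 V. With the source grounded, V_GS = V_G = 3.22 V.
Assume saturation: I_D = (k_n/2)(V_GS − V_t)² = (0.3/2)×(3.22 − 2.1)² = 0.15×1.12² = 0.188 mA.
V_DS = V_DD − I_D·R_D = 13 − 0.188×3.9 = 12.3 V.
Saturation requires V_DS ≥ V_GS − V_t = 1.12 V; 12.3 ≥ 1.12 ✓.

I_D ≈ 0.19 mA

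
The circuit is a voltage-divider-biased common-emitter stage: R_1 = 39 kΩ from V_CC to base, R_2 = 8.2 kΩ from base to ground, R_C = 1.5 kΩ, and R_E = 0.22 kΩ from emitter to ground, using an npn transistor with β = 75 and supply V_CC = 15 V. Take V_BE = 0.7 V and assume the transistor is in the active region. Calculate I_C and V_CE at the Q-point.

I_C ≈ 6.1 mA, V_CE ≈ 4.5 V

Thevenize the base divider: V_Th = V_CC·R_2/(R_1+R_2) = 15×8.2/47.2 = 2.61 V, R_Th = R_1‖R_2 = 6.78 kΩ.
Base-emitter loop: V_Th = I_B·R_Th + V_BE + (β+1)I_B·R_E, so I_B = (2.61 − 0.7) / (6.78 + 76×0.22) = 0.0811 mA.
I_C = β·I_B = 75×0.0811 = 6.08 mA, and I_E = (β+1)I_B = 6.17 mA.
V_CE = V_CC − I_C·R_C − I_E·R_E = 15 − 6.08×1.5 − 6.17×0.22 = 4.52 V.
V_CE = 4.52 V > 0.2 V confirms active-region operation.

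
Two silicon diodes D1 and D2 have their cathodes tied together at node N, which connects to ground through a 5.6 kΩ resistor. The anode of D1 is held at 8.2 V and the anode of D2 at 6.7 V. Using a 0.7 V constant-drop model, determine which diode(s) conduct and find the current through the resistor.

Only D1 conducts; I_R ≈ 1.3 mA

Assume both conduct. Then node N would need to be at both 8.2−0.7 = 7.5 V and 6.7−0.7 = 6 V, which is impossible.
Assume only D1 conducts: V_N = 8.2 − 0.7 = 7.5 V, so I_R = 7.5/5.6 = 1.34 mA.
Check D2: its anode-to-cathode voltage is 6.7 − 7.5 = -0.8 V < 0.7 V, so it is off. The assumption is consistent.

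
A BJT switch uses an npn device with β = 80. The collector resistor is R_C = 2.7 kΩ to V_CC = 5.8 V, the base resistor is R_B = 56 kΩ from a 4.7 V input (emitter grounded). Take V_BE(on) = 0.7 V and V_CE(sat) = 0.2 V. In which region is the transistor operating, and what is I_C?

Assume active: I_B = (4.7 − 0.7)/56 = 0.0714 mA, giving I_C = β·I_B = 5.71 mA.
But then V_CE = 5.8 − 5.71×2.7 = -9.63 V < V_CE(sat) = 0.2 V — impossible in the active region.
So the transistor is saturated. With V_CE = 0.2 V, I_C = (V_CC − 0.2)/R_C = 5.6/2.7 = 2.07 mA.
Check: β·I_B = 5.71 mA > I_C = 2.07 mA, confirming saturation.

saturation; I_C ≈ 2.1 mA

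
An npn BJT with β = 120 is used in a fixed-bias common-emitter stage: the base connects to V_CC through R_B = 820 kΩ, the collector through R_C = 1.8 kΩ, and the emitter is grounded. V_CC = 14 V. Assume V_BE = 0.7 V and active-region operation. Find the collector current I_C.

I_C ≈ 1.9 mA

Base loop: V_CC = I_B·R_B + V_BE, so I_B = (14 − 0.7)/820 kΩ = 0.0162 mA.
In the active region I_C = β·I_B = 120 × 0.0162 = 1.95 mA.
Collector loop: V_CE = V_CC − I_C·R_C = 14 − 1.95×1.8 = 10.5 V.
Since V_CE = 10.5 V > V_CE(sat) ≈ 0.2 V, the transistor is in the active region as assumed.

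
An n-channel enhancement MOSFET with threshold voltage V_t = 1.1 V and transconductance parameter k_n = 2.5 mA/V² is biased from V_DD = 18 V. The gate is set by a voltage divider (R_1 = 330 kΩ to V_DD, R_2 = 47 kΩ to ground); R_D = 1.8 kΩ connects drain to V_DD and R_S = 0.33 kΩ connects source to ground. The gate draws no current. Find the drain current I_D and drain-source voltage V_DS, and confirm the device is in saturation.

I_D ≈ 0.9 mA, V_DS ≈ 16 V

V_G = V_DD·R_2/(R_1+R_2) = 18×47/377 = 2.24 V.
Assume saturation: I_D = (k_n/2)(V_GS − V_t)² with V_GS = V_G − I_D·R_S = 2.24 − 0.33·I_D.
Substituting gives 0.136·I_D² − 1.94·I_D + 1.64 = 0, with roots I_D = 0.898 or 13.4 mA.
The root I_D = 13.4 mA gives V_GS = -2.17 V ≤ V_t, so take I_D = 0.898 mA.
Then V_GS = 1.95 V and V_DS = V_DD − I_D(R_D+R_S) = 18 − 0.898×2.13 = 16.1 V.
Saturation requires V_DS ≥ V_GS − V_t = 0.848 V; 16.1 ≥ 0.848 ✓.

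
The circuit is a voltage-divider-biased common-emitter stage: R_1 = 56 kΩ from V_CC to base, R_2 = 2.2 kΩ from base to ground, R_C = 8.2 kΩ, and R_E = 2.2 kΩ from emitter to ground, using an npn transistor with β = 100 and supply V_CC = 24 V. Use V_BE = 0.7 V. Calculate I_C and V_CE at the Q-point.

I_C ≈ 0.092 mA, V_CE ≈ 23 V

Thevenize the base divider: V_Th = V_CC·R_2/(R_1+R_2) = 24×2.2/58.2 = 0.907 V, R_Th = R_1‖R_2 = 2.12 kΩ.
Base-emitter loop: V_Th = I_B·R_Th + V_BE + (β+1)I_B·R_E, so I_B = (0.907 − 0.7) / (2.12 + 101×2.2) = 0.000924 mA.
I_C = β·I_B = 100×0.000924 = 0.0924 mA, and I_E = (β+1)I_B = 0.0933 mA.
V_CE = V_CC − I_C·R_C − I_E·R_E = 24 − 0.0924×8.2 − 0.0933×2.2 = 23 V.
V_CE = 23 V > 0.2 V confirms active-region operation.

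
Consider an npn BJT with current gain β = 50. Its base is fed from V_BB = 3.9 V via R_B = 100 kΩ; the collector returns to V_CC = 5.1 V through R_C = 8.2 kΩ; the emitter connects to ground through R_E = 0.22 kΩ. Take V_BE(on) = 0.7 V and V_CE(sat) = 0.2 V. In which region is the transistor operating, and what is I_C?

saturation; I_C ≈ 0.58 mA

Assume active: I_B = (3.9 − 0.7)/(100 + 51×0.22) = 0.0288 mA, I_C = β·I_B = 1.44 mA.
Then V_CE = 5.1 − 1.44×8.2 − 1.47×0.22 = -7.02 V < 0.2 V — the active assumption fails.
Re-solve with V_CE = 0.2 V. KCL at the emitter: V_E/R_E = (V_BB−0.7−V_E)/R_B + (V_CC−0.2−V_E)/R_C, giving V_E = 0.135 V.
I_C = (V_CC − 0.2 − V_E)/R_C = (4.9 − 0.135)/8.2 = 0.581 mA.
Check: I_B = (3.2 − 0.135)/100 = 0.0307 mA, and β·I_B = 1.53 mA > I_C, confirming saturation.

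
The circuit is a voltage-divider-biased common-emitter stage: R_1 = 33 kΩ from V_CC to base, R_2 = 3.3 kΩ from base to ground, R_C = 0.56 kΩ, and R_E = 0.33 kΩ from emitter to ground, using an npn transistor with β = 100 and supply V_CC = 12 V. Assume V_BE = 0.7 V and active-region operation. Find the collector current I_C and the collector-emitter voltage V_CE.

I_C ≈ 1.1 mA, V_CE ≈ 11 V

Thevenize the base divider: V_Th = V_CC·R_2/(R_1+R_2) = 12×3.3/36.3 = 1.09 V, R_Th = R_1‖R_2 = 3 kΩ.
Base-emitter loop: V_Th = I_B·R_Th + V_BE + (β+1)I_B·R_E, so I_B = (1.09 − 0.7) / (3 + 101×0.33) = 0.0108 mA.
I_C = β·I_B = 100×0.0108 = 1.08 mA, and I_E = (β+1)I_B = 1.09 mA.
V_CE = V_CC − I_C·R_C − I_E·R_E = 12 − 1.08×0.56 − 1.09×0.33 = 11 V.
V_CE = 11 V > 0.2 V confirms active-region operation.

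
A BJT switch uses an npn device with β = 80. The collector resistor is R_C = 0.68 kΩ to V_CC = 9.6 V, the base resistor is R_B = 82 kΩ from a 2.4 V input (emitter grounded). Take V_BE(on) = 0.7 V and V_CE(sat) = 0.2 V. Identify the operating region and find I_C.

Assume active. Base-emitter loop: I_B = (V_BB − V_BE)/R_B = (2.4 − 0.7)/82 = 0.0207 mA.
I_C = β·I_B = 80×0.0207 = 1.66 mA.
V_CE = V_CC − I_C·R_C = 9.6 − 1.66×0.68 = 8.47 V > V_CE(sat), so the active-region assumption holds.

active; I_C ≈ 1.7 mA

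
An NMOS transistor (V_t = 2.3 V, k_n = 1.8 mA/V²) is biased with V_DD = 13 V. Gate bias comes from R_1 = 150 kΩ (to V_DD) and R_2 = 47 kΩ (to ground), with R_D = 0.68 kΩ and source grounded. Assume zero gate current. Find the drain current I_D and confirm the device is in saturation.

I_D ≈ 0.58 mA

V_G = V_DD·R_2/(R_1+R_2) = 13×47/197 = 3.1 V. With the source grounded, V_GS = V_G = 3.1 V.
Assume saturation: I_D = (k_n/2)(V_GS − V_t)² = (1.8/2)×(3.1 − 2.3)² = 0.9×0.802² = 0.578 mA.
V_DS = V_DD − I_D·R_D = 13 − 0.578×0.68 = 12.6 V.
Saturation requires V_DS ≥ V_GS − V_t = 0.802 V; 12.6 ≥ 0.802 ✓.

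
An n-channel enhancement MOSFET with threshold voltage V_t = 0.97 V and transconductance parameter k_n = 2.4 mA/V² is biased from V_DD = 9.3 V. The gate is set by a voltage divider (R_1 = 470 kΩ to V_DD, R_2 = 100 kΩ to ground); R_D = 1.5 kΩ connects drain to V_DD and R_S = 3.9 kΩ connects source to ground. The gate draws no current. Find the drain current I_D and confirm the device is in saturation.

V_G = V_DD·R_2/(R_1+R_2) = 9.3×100/570 = 1.63 V.
Assume saturation: I_D = (k_n/2)(V_GS − V_t)² with V_GS = V_G − I_D·R_S = 1.63 − 3.9·I_D.
Substituting gives 18.3·I_D² − 7.19·I_D + 0.525 = 0, with roots I_D = 0.0968 or 0.297 mA.
The root I_D = 0.297 mA gives V_GS = 0.472 V ≤ V_t, so take I_D = 0.0968 mA.
Then V_GS = 1.25 V and V_DS = V_DD − I_D(R_D+R_S) = 9.3 − 0.0968×5.4 = 8.78 V.
Saturation requires V_DS ≥ V_GS − V_t = 0.284 V; 8.78 ≥ 0.284 ✓.

I_D ≈ 0.097 mA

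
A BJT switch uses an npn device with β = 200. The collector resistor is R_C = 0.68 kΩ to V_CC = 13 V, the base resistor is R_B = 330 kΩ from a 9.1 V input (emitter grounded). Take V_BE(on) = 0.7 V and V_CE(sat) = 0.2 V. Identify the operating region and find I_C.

active; I_C ≈ 5.1 mA

Assume active. Base-emitter loop: I_B = (V_BB − V_BE)/R_B = (9.1 − 0.7)/330 = 0.0255 mA.
I_C = β·I_B = 200×0.0255 = 5.09 mA.
V_CE = V_CC − I_C·R_C = 13 − 5.09×0.68 = 9.54 V > V_CE(sat), so the active-region assumption holds.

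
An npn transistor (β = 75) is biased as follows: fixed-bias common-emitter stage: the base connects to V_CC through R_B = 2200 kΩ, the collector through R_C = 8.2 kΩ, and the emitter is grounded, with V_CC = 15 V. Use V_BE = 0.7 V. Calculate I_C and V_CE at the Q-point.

I_C ≈ 0.49 mA, V_CE ≈ 11 V

Base loop: V_CC = I_B·R_B + V_BE, so I_B = (15 − 0.7)/2200 kΩ = 0.0065 mA.
In the active region I_C = β·I_B = 75 × 0.0065 = 0.488 mA.
Collector loop: V_CE = V_CC − I_C·R_C = 15 − 0.488×8.2 = 11 V.
Since V_CE = 11 V > V_CE(sat) ≈ 0.2 V, the transistor is in the active region as assumed.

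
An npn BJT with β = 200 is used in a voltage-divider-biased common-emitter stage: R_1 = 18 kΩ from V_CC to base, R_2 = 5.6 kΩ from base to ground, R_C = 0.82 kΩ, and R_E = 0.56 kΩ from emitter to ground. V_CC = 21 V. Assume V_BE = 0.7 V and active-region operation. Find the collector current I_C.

I_C ≈ 7.3 mA

Thevenize the base divider: V_Th = V_CC·R_2/(R_1+R_2) = 21×5.6/23.6 = 4.98 V, R_Th = R_1‖R_2 = 4.27 kΩ.
Base-emitter loop: V_Th = I_B·R_Th + V_BE + (β+1)I_B·R_E, so I_B = (4.98 − 0.7) / (4.27 + 201×0.56) = 0.0367 mA.
I_C = β·I_B = 200×0.0367 = 7.33 mA, and I_E = (β+1)I_B = 7.37 mA.
V_CE = V_CC − I_C·R_C − I_E·R_E = 21 − 7.33×0.82 − 7.37×0.56 = 10.9 V.
V_CE = 10.9 V > 0.2 V confirms active-region operation.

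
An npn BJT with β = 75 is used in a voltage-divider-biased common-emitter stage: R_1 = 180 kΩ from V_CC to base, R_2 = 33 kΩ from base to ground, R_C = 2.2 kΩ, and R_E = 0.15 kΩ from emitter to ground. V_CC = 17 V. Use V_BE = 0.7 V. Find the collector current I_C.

I_C ≈ 3.7 mA

Thevenize the base divider: V_Th = V_CC·R_2/(R_1+R_2) = 17×33/213 = 2.63 V, R_Th = R_1‖R_2 = 27.9 kΩ.
Base-emitter loop: V_Th = I_B·R_Th + V_BE + (β+1)I_B·R_E, so I_B = (2.63 − 0.7) / (27.9 + 76×0.15) = 0.0492 mA.
I_C = β·I_B = 75×0.0492 = 3.69 mA, and I_E = (β+1)I_B = 3.74 mA.
V_CE = V_CC − I_C·R_C − I_E·R_E = 17 − 3.69×2.2 − 3.74×0.15 = 8.32 V.
V_CE = 8.32 V > 0.2 V confirms active-region operation.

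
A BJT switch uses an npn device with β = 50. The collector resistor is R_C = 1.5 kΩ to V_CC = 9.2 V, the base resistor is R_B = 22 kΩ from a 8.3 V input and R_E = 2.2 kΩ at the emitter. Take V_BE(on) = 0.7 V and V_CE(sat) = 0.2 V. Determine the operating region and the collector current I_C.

saturation; I_C ≈ 2.4 mA

Assume active: I_B = (8.3 − 0.7)/(22 + 51×2.2) = 0.0566 mA, I_C = β·I_B = 2.83 mA.
Then V_CE = 9.2 − 2.83×1.5 − 2.89×2.2 = -1.4 V < 0.2 V — the active assumption fails.
Re-solve with V_CE = 0.2 V. KCL at the emitter: V_E/R_E = (V_BB−0.7−V_E)/R_B + (V_CC−0.2−V_E)/R_C, giving V_E = 5.44 V.
I_C = (V_CC − 0.2 − V_E)/R_C = (9 − 5.44)/1.5 = 2.37 mA.
Check: I_B = (7.6 − 5.44)/22 = 0.0982 mA, and β·I_B = 4.91 mA > I_C, confirming saturation.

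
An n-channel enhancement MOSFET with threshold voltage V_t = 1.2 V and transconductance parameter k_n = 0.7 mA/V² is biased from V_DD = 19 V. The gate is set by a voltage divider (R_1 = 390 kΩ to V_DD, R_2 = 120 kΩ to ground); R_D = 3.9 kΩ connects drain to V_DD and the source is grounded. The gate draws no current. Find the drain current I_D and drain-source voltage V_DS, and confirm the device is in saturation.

V_G = V_DD·R_2/(R_1+R_2) = 19×120/510 = 4.47 V. With the source grounded, V_GS = V_G = 4.47 V.
Assume saturation: I_D = (k_n/2)(V_GS − V_t)² = (0.7/2)×(4.47 − 1.2)² = 0.35×3.27² = 3.74 mA.
V_DS = V_DD − I_D·R_D = 19 − 3.74×3.9 = 4.4 V.
Saturation requires V_DS ≥ V_GS − V_t = 3.27 V; 4.4 ≥ 3.27 ✓.

I_D ≈ 3.7 mA, V_DS ≈ 4.4 V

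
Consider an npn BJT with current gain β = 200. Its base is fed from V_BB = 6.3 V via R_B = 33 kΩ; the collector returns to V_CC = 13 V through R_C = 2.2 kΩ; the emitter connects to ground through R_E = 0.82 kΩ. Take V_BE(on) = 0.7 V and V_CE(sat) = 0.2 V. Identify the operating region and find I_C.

saturation; I_C ≈ 4.2 mA

Assume active: I_B = (6.3 − 0.7)/(33 + 201×0.82) = 0.0283 mA, I_C = β·I_B = 5.66 mA.
Then V_CE = 13 − 5.66×2.2 − 5.69×0.82 = -4.12 V < 0.2 V — the active assumption fails.
Re-solve with V_CE = 0.2 V. KCL at the emitter: V_E/R_E = (V_BB−0.7−V_E)/R_B + (V_CC−0.2−V_E)/R_C, giving V_E = 3.51 V.
I_C = (V_CC − 0.2 − V_E)/R_C = (12.8 − 3.51)/2.2 = 4.22 mA.
Check: I_B = (5.6 − 3.51)/33 = 0.0632 mA, and β·I_B = 12.6 mA > I_C, confirming saturation.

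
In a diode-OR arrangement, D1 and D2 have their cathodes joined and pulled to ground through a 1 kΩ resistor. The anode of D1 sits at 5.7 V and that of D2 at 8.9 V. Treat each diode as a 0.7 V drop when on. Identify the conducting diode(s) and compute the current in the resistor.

Assume both conduct. Then node N would need to be at both 5.7−0.7 = 5 V and 8.9−0.7 = 8.2 V, which is impossible.
Assume only D2 conducts: V_N = 8.9 − 0.7 = 8.2 V, so I_R = 8.2/1 = 8.2 mA.
Check D1: its anode-to-cathode voltage is 5.7 − 8.2 = -2.5 V < 0.7 V, so it is off. The assumption is consistent.

Only D2 conducts; I_R ≈ 8.2 mA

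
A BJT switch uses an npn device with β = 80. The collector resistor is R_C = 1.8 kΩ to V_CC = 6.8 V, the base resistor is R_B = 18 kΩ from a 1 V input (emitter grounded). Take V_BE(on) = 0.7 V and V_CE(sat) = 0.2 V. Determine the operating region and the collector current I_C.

active; I_C ≈ 1.3 mA

Assume active. Base-emitter loop: I_B = (V_BB − V_BE)/R_B = (1 − 0.7)/18 = 0.0167 mA.
I_C = β·I_B = 80×0.0167 = 1.33 mA.
V_CE = V_CC − I_C·R_C = 6.8 − 1.33×1.8 = 4.4 V > V_CE(sat), so the active-region assumption holds.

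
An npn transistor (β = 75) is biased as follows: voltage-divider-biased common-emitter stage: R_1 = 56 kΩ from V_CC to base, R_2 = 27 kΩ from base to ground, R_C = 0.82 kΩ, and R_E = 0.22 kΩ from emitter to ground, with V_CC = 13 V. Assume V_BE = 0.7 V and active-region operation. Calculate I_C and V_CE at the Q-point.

I_C ≈ 7.6 mA, V_CE ≈ 5.1 V

Thevenize the base divider: V_Th = V_CC·R_2/(R_1+R_2) = 13×27/83 = 4.23 V, R_Th = R_1‖R_2 = 18.2 kΩ.
Base-emitter loop: V_Th = I_B·R_Th + V_BE + (β+1)I_B·R_E, so I_B = (4.23 − 0.7) / (18.2 + 76×0.22) = 0.101 mA.
I_C = β·I_B = 75×0.101 = 7.58 mA, and I_E = (β+1)I_B = 7.68 mA.
V_CE = V_CC − I_C·R_C − I_E·R_E = 13 − 7.58×0.82 − 7.68×0.22 = 5.1 V.
V_CE = 5.1 V > 0.2 V confirms active-region operation.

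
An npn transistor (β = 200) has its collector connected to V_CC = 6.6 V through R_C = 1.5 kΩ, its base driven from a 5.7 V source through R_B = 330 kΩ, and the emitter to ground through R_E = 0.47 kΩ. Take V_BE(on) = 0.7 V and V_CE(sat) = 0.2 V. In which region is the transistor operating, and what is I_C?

Assume active. Base-emitter loop: I_B = (V_BB − V_BE)/(R_B + (β+1)R_E) = (5.7 − 0.7)/(330 + 201×0.47) = 0.0118 mA.
I_C = β·I_B = 200×0.0118 = 2.36 mA.
V_CE = V_CC − I_C·R_C − I_E·R_E = 6.6 − 2.36×1.5 − 2.37×0.47 = 1.95 V > V_CE(sat), so the active-region assumption holds.

active; I_C ≈ 2.4 mA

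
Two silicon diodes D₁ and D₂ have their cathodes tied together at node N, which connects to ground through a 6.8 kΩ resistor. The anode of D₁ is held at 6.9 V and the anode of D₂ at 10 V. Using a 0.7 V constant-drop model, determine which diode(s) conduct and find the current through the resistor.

Only D₂ conducts; I_R ≈ 1.4 mA

Assume both conduct. Then node N would need to be at both 6.9−0.7 = 6.2 V and 10−0.7 = 9.3 V, which is impossible.
Assume only D₂ conducts: V_N = 10 − 0.7 = 9.3 V, so I_R = 9.3/6.8 = 1.37 mA.
Check D₁: its anode-to-cathode voltage is 6.9 − 9.3 = -2.4 V < 0.7 V, so it is off. The assumption is consistent.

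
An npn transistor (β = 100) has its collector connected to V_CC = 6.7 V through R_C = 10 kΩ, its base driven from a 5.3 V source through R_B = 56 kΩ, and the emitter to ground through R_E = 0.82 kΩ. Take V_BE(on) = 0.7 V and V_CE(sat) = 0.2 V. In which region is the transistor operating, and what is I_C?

saturation; I_C ≈ 0.6 mA

Assume active: I_B = (5.3 − 0.7)/(56 + 101×0.82) = 0.0331 mA, I_C = β·I_B = 3.31 mA.
Then V_CE = 6.7 − 3.31×10 − 3.35×0.82 = -29.2 V < 0.2 V — the active assumption fails.
Re-solve with V_CE = 0.2 V. KCL at the emitter: V_E/R_E = (V_BB−0.7−V_E)/R_B + (V_CC−0.2−V_E)/R_C, giving V_E = 0.547 V.
I_C = (V_CC − 0.2 − V_E)/R_C = (6.5 − 0.547)/10 = 0.595 mA.
Check: I_B = (4.6 − 0.547)/56 = 0.0724 mA, and β·I_B = 7.24 mA > I_C, confirming saturation.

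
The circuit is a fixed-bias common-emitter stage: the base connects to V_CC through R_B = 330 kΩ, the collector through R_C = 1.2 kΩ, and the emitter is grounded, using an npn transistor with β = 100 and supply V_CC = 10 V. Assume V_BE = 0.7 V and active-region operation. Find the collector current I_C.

I_C ≈ 2.8 mA

Base loop: V_CC = I_B·R_B + V_BE, so I_B = (10 − 0.7)/330 kΩ = 0.0282 mA.
In the active region I_C = β·I_B = 100 × 0.0282 = 2.82 mA.
Collector loop: V_CE = V_CC − I_C·R_C = 10 − 2.82×1.2 = 6.62 V.
Since V_CE = 6.62 V > V_CE(sat) ≈ 0.2 V, the transistor is in the active region as assumed.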